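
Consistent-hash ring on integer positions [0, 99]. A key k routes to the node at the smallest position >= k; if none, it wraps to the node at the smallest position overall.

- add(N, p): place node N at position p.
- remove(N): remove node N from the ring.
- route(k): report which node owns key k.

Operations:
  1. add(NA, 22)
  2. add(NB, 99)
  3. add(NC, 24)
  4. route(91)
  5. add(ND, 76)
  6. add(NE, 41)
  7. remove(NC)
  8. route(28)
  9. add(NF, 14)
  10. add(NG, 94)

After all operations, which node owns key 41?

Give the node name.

Op 1: add NA@22 -> ring=[22:NA]
Op 2: add NB@99 -> ring=[22:NA,99:NB]
Op 3: add NC@24 -> ring=[22:NA,24:NC,99:NB]
Op 4: route key 91: smallest pos >= 91 is 99 -> NB
Op 5: add ND@76 -> ring=[22:NA,24:NC,76:ND,99:NB]
Op 6: add NE@41 -> ring=[22:NA,24:NC,41:NE,76:ND,99:NB]
Op 7: remove NC -> ring=[22:NA,41:NE,76:ND,99:NB]
Op 8: route key 28: smallest pos >= 28 is 41 -> NE
Op 9: add NF@14 -> ring=[14:NF,22:NA,41:NE,76:ND,99:NB]
Op 10: add NG@94 -> ring=[14:NF,22:NA,41:NE,76:ND,94:NG,99:NB]
Final route key 41: smallest pos >= 41 is 41 -> NE

Answer: NE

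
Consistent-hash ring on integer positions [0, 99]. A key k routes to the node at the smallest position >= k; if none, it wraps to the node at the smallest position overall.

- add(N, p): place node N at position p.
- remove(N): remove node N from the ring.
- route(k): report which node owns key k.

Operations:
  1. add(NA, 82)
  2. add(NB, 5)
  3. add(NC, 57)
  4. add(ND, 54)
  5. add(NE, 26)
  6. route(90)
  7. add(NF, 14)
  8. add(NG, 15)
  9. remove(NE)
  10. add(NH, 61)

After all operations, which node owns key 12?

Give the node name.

Answer: NF

Derivation:
Op 1: add NA@82 -> ring=[82:NA]
Op 2: add NB@5 -> ring=[5:NB,82:NA]
Op 3: add NC@57 -> ring=[5:NB,57:NC,82:NA]
Op 4: add ND@54 -> ring=[5:NB,54:ND,57:NC,82:NA]
Op 5: add NE@26 -> ring=[5:NB,26:NE,54:ND,57:NC,82:NA]
Op 6: route key 90: none >= 90, wrap to smallest pos 5 -> NB
Op 7: add NF@14 -> ring=[5:NB,14:NF,26:NE,54:ND,57:NC,82:NA]
Op 8: add NG@15 -> ring=[5:NB,14:NF,15:NG,26:NE,54:ND,57:NC,82:NA]
Op 9: remove NE -> ring=[5:NB,14:NF,15:NG,54:ND,57:NC,82:NA]
Op 10: add NH@61 -> ring=[5:NB,14:NF,15:NG,54:ND,57:NC,61:NH,82:NA]
Final route key 12: smallest pos >= 12 is 14 -> NF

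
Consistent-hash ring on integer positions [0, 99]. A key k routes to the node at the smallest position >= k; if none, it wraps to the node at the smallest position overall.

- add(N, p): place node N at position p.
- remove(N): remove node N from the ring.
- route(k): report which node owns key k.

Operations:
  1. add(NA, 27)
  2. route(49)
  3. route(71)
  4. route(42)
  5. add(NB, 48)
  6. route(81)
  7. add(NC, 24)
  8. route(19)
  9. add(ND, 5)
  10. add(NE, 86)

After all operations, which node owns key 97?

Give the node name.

Op 1: add NA@27 -> ring=[27:NA]
Op 2: route key 49: none >= 49, wrap to smallest pos 27 -> NA
Op 3: route key 71: none >= 71, wrap to smallest pos 27 -> NA
Op 4: route key 42: none >= 42, wrap to smallest pos 27 -> NA
Op 5: add NB@48 -> ring=[27:NA,48:NB]
Op 6: route key 81: none >= 81, wrap to smallest pos 27 -> NA
Op 7: add NC@24 -> ring=[24:NC,27:NA,48:NB]
Op 8: route key 19: smallest pos >= 19 is 24 -> NC
Op 9: add ND@5 -> ring=[5:ND,24:NC,27:NA,48:NB]
Op 10: add NE@86 -> ring=[5:ND,24:NC,27:NA,48:NB,86:NE]
Final route key 97: none >= 97, wrap to smallest pos 5 -> ND

Answer: ND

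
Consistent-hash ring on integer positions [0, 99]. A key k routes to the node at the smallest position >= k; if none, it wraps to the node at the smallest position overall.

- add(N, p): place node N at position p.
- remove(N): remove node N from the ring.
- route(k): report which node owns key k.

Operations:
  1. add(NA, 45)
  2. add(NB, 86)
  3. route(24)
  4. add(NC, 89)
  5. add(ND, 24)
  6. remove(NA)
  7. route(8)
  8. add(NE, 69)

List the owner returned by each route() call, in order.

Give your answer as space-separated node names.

Answer: NA ND

Derivation:
Op 1: add NA@45 -> ring=[45:NA]
Op 2: add NB@86 -> ring=[45:NA,86:NB]
Op 3: route key 24: smallest pos >= 24 is 45 -> NA
Op 4: add NC@89 -> ring=[45:NA,86:NB,89:NC]
Op 5: add ND@24 -> ring=[24:ND,45:NA,86:NB,89:NC]
Op 6: remove NA -> ring=[24:ND,86:NB,89:NC]
Op 7: route key 8: smallest pos >= 8 is 24 -> ND
Op 8: add NE@69 -> ring=[24:ND,69:NE,86:NB,89:NC]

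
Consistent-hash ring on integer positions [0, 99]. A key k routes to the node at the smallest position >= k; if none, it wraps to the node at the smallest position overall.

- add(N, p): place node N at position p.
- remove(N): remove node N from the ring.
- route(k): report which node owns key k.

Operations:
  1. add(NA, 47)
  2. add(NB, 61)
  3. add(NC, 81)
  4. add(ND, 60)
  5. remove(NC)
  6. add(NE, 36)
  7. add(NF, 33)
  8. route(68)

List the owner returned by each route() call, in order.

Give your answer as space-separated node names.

Op 1: add NA@47 -> ring=[47:NA]
Op 2: add NB@61 -> ring=[47:NA,61:NB]
Op 3: add NC@81 -> ring=[47:NA,61:NB,81:NC]
Op 4: add ND@60 -> ring=[47:NA,60:ND,61:NB,81:NC]
Op 5: remove NC -> ring=[47:NA,60:ND,61:NB]
Op 6: add NE@36 -> ring=[36:NE,47:NA,60:ND,61:NB]
Op 7: add NF@33 -> ring=[33:NF,36:NE,47:NA,60:ND,61:NB]
Op 8: route key 68: none >= 68, wrap to smallest pos 33 -> NF

Answer: NF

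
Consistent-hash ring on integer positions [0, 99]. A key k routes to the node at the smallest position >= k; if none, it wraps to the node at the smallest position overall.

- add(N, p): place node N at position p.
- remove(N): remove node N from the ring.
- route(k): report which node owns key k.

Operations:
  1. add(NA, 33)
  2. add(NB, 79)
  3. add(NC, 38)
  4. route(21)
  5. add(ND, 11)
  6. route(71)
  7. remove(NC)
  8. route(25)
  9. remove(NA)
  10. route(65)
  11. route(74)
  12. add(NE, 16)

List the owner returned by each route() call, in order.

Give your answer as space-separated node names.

Answer: NA NB NA NB NB

Derivation:
Op 1: add NA@33 -> ring=[33:NA]
Op 2: add NB@79 -> ring=[33:NA,79:NB]
Op 3: add NC@38 -> ring=[33:NA,38:NC,79:NB]
Op 4: route key 21: smallest pos >= 21 is 33 -> NA
Op 5: add ND@11 -> ring=[11:ND,33:NA,38:NC,79:NB]
Op 6: route key 71: smallest pos >= 71 is 79 -> NB
Op 7: remove NC -> ring=[11:ND,33:NA,79:NB]
Op 8: route key 25: smallest pos >= 25 is 33 -> NA
Op 9: remove NA -> ring=[11:ND,79:NB]
Op 10: route key 65: smallest pos >= 65 is 79 -> NB
Op 11: route key 74: smallest pos >= 74 is 79 -> NB
Op 12: add NE@16 -> ring=[11:ND,16:NE,79:NB]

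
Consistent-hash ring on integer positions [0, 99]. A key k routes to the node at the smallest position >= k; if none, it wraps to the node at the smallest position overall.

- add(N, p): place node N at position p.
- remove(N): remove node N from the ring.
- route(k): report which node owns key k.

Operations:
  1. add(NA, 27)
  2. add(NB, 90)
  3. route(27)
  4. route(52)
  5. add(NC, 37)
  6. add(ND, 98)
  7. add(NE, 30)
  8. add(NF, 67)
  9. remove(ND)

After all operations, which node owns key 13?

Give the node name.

Answer: NA

Derivation:
Op 1: add NA@27 -> ring=[27:NA]
Op 2: add NB@90 -> ring=[27:NA,90:NB]
Op 3: route key 27: smallest pos >= 27 is 27 -> NA
Op 4: route key 52: smallest pos >= 52 is 90 -> NB
Op 5: add NC@37 -> ring=[27:NA,37:NC,90:NB]
Op 6: add ND@98 -> ring=[27:NA,37:NC,90:NB,98:ND]
Op 7: add NE@30 -> ring=[27:NA,30:NE,37:NC,90:NB,98:ND]
Op 8: add NF@67 -> ring=[27:NA,30:NE,37:NC,67:NF,90:NB,98:ND]
Op 9: remove ND -> ring=[27:NA,30:NE,37:NC,67:NF,90:NB]
Final route key 13: smallest pos >= 13 is 27 -> NA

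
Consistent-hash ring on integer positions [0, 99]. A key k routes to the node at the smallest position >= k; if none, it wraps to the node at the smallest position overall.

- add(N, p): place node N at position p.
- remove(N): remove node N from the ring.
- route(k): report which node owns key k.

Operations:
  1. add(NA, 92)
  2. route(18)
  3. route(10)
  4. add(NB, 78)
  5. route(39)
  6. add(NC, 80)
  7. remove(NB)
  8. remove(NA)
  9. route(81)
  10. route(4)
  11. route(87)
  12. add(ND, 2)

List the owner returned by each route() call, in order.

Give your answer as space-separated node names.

Op 1: add NA@92 -> ring=[92:NA]
Op 2: route key 18: smallest pos >= 18 is 92 -> NA
Op 3: route key 10: smallest pos >= 10 is 92 -> NA
Op 4: add NB@78 -> ring=[78:NB,92:NA]
Op 5: route key 39: smallest pos >= 39 is 78 -> NB
Op 6: add NC@80 -> ring=[78:NB,80:NC,92:NA]
Op 7: remove NB -> ring=[80:NC,92:NA]
Op 8: remove NA -> ring=[80:NC]
Op 9: route key 81: none >= 81, wrap to smallest pos 80 -> NC
Op 10: route key 4: smallest pos >= 4 is 80 -> NC
Op 11: route key 87: none >= 87, wrap to smallest pos 80 -> NC
Op 12: add ND@2 -> ring=[2:ND,80:NC]

Answer: NA NA NB NC NC NC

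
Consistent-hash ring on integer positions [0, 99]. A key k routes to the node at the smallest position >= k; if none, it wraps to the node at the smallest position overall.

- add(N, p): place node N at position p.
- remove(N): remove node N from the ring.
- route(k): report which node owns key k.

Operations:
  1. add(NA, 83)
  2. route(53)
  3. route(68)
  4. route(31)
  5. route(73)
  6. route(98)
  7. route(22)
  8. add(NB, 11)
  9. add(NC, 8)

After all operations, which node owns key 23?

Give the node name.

Answer: NA

Derivation:
Op 1: add NA@83 -> ring=[83:NA]
Op 2: route key 53: smallest pos >= 53 is 83 -> NA
Op 3: route key 68: smallest pos >= 68 is 83 -> NA
Op 4: route key 31: smallest pos >= 31 is 83 -> NA
Op 5: route key 73: smallest pos >= 73 is 83 -> NA
Op 6: route key 98: none >= 98, wrap to smallest pos 83 -> NA
Op 7: route key 22: smallest pos >= 22 is 83 -> NA
Op 8: add NB@11 -> ring=[11:NB,83:NA]
Op 9: add NC@8 -> ring=[8:NC,11:NB,83:NA]
Final route key 23: smallest pos >= 23 is 83 -> NA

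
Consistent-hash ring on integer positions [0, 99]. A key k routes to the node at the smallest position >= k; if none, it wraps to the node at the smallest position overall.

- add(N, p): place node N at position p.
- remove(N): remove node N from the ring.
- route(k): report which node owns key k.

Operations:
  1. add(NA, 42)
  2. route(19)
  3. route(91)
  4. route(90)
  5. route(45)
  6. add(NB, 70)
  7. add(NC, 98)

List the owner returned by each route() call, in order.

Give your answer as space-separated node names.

Answer: NA NA NA NA

Derivation:
Op 1: add NA@42 -> ring=[42:NA]
Op 2: route key 19: smallest pos >= 19 is 42 -> NA
Op 3: route key 91: none >= 91, wrap to smallest pos 42 -> NA
Op 4: route key 90: none >= 90, wrap to smallest pos 42 -> NA
Op 5: route key 45: none >= 45, wrap to smallest pos 42 -> NA
Op 6: add NB@70 -> ring=[42:NA,70:NB]
Op 7: add NC@98 -> ring=[42:NA,70:NB,98:NC]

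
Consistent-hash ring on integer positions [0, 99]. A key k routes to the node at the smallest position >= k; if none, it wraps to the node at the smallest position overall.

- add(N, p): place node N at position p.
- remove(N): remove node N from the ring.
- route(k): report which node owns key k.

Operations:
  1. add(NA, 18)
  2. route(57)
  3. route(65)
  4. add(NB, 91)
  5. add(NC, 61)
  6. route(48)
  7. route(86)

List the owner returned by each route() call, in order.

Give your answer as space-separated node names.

Op 1: add NA@18 -> ring=[18:NA]
Op 2: route key 57: none >= 57, wrap to smallest pos 18 -> NA
Op 3: route key 65: none >= 65, wrap to smallest pos 18 -> NA
Op 4: add NB@91 -> ring=[18:NA,91:NB]
Op 5: add NC@61 -> ring=[18:NA,61:NC,91:NB]
Op 6: route key 48: smallest pos >= 48 is 61 -> NC
Op 7: route key 86: smallest pos >= 86 is 91 -> NB

Answer: NA NA NC NB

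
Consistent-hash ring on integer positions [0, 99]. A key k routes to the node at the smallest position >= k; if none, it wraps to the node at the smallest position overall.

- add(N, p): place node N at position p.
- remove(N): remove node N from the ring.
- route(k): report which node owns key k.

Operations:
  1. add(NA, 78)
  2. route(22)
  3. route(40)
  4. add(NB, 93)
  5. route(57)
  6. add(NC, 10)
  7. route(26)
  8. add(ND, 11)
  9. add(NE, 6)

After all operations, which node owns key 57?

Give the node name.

Op 1: add NA@78 -> ring=[78:NA]
Op 2: route key 22: smallest pos >= 22 is 78 -> NA
Op 3: route key 40: smallest pos >= 40 is 78 -> NA
Op 4: add NB@93 -> ring=[78:NA,93:NB]
Op 5: route key 57: smallest pos >= 57 is 78 -> NA
Op 6: add NC@10 -> ring=[10:NC,78:NA,93:NB]
Op 7: route key 26: smallest pos >= 26 is 78 -> NA
Op 8: add ND@11 -> ring=[10:NC,11:ND,78:NA,93:NB]
Op 9: add NE@6 -> ring=[6:NE,10:NC,11:ND,78:NA,93:NB]
Final route key 57: smallest pos >= 57 is 78 -> NA

Answer: NA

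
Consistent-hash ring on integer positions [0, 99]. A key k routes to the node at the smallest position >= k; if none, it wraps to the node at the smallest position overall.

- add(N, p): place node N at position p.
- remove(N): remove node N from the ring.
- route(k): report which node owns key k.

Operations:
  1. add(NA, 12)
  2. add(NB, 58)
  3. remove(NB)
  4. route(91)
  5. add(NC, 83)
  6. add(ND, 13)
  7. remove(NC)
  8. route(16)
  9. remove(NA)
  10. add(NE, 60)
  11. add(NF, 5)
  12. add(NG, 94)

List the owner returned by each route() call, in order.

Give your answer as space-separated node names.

Op 1: add NA@12 -> ring=[12:NA]
Op 2: add NB@58 -> ring=[12:NA,58:NB]
Op 3: remove NB -> ring=[12:NA]
Op 4: route key 91: none >= 91, wrap to smallest pos 12 -> NA
Op 5: add NC@83 -> ring=[12:NA,83:NC]
Op 6: add ND@13 -> ring=[12:NA,13:ND,83:NC]
Op 7: remove NC -> ring=[12:NA,13:ND]
Op 8: route key 16: none >= 16, wrap to smallest pos 12 -> NA
Op 9: remove NA -> ring=[13:ND]
Op 10: add NE@60 -> ring=[13:ND,60:NE]
Op 11: add NF@5 -> ring=[5:NF,13:ND,60:NE]
Op 12: add NG@94 -> ring=[5:NF,13:ND,60:NE,94:NG]

Answer: NA NA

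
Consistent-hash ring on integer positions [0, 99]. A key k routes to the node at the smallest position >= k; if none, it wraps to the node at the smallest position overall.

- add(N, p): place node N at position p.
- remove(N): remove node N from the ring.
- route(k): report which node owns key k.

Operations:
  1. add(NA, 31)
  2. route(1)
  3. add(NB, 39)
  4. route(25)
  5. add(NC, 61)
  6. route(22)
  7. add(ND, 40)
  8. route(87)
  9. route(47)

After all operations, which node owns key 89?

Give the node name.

Op 1: add NA@31 -> ring=[31:NA]
Op 2: route key 1: smallest pos >= 1 is 31 -> NA
Op 3: add NB@39 -> ring=[31:NA,39:NB]
Op 4: route key 25: smallest pos >= 25 is 31 -> NA
Op 5: add NC@61 -> ring=[31:NA,39:NB,61:NC]
Op 6: route key 22: smallest pos >= 22 is 31 -> NA
Op 7: add ND@40 -> ring=[31:NA,39:NB,40:ND,61:NC]
Op 8: route key 87: none >= 87, wrap to smallest pos 31 -> NA
Op 9: route key 47: smallest pos >= 47 is 61 -> NC
Final route key 89: none >= 89, wrap to smallest pos 31 -> NA

Answer: NA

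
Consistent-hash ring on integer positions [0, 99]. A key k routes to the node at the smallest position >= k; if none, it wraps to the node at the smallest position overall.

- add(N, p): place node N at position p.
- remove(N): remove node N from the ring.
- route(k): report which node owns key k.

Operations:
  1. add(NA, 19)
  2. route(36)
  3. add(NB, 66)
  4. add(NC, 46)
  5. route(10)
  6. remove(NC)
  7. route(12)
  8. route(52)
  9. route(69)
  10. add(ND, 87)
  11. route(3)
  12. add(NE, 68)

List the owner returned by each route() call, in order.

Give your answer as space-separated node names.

Answer: NA NA NA NB NA NA

Derivation:
Op 1: add NA@19 -> ring=[19:NA]
Op 2: route key 36: none >= 36, wrap to smallest pos 19 -> NA
Op 3: add NB@66 -> ring=[19:NA,66:NB]
Op 4: add NC@46 -> ring=[19:NA,46:NC,66:NB]
Op 5: route key 10: smallest pos >= 10 is 19 -> NA
Op 6: remove NC -> ring=[19:NA,66:NB]
Op 7: route key 12: smallest pos >= 12 is 19 -> NA
Op 8: route key 52: smallest pos >= 52 is 66 -> NB
Op 9: route key 69: none >= 69, wrap to smallest pos 19 -> NA
Op 10: add ND@87 -> ring=[19:NA,66:NB,87:ND]
Op 11: route key 3: smallest pos >= 3 is 19 -> NA
Op 12: add NE@68 -> ring=[19:NA,66:NB,68:NE,87:ND]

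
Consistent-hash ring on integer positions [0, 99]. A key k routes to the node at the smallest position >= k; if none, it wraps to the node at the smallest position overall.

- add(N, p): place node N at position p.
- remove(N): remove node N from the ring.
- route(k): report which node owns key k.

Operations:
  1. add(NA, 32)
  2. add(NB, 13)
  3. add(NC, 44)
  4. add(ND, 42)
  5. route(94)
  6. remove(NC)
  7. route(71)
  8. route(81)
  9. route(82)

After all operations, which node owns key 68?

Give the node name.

Op 1: add NA@32 -> ring=[32:NA]
Op 2: add NB@13 -> ring=[13:NB,32:NA]
Op 3: add NC@44 -> ring=[13:NB,32:NA,44:NC]
Op 4: add ND@42 -> ring=[13:NB,32:NA,42:ND,44:NC]
Op 5: route key 94: none >= 94, wrap to smallest pos 13 -> NB
Op 6: remove NC -> ring=[13:NB,32:NA,42:ND]
Op 7: route key 71: none >= 71, wrap to smallest pos 13 -> NB
Op 8: route key 81: none >= 81, wrap to smallest pos 13 -> NB
Op 9: route key 82: none >= 82, wrap to smallest pos 13 -> NB
Final route key 68: none >= 68, wrap to smallest pos 13 -> NB

Answer: NB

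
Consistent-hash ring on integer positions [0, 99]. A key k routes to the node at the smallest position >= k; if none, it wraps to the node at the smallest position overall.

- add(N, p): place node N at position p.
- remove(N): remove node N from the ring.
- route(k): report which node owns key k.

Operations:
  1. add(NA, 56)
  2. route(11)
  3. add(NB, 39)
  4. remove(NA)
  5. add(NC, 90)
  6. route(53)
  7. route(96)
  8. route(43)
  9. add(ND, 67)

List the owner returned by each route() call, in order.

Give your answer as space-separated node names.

Op 1: add NA@56 -> ring=[56:NA]
Op 2: route key 11: smallest pos >= 11 is 56 -> NA
Op 3: add NB@39 -> ring=[39:NB,56:NA]
Op 4: remove NA -> ring=[39:NB]
Op 5: add NC@90 -> ring=[39:NB,90:NC]
Op 6: route key 53: smallest pos >= 53 is 90 -> NC
Op 7: route key 96: none >= 96, wrap to smallest pos 39 -> NB
Op 8: route key 43: smallest pos >= 43 is 90 -> NC
Op 9: add ND@67 -> ring=[39:NB,67:ND,90:NC]

Answer: NA NC NB NC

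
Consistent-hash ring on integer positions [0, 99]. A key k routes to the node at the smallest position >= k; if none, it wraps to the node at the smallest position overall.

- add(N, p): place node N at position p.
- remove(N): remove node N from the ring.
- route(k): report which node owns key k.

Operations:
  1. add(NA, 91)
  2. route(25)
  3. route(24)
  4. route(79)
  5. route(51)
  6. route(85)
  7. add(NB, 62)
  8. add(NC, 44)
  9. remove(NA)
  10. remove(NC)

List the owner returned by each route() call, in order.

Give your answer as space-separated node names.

Op 1: add NA@91 -> ring=[91:NA]
Op 2: route key 25: smallest pos >= 25 is 91 -> NA
Op 3: route key 24: smallest pos >= 24 is 91 -> NA
Op 4: route key 79: smallest pos >= 79 is 91 -> NA
Op 5: route key 51: smallest pos >= 51 is 91 -> NA
Op 6: route key 85: smallest pos >= 85 is 91 -> NA
Op 7: add NB@62 -> ring=[62:NB,91:NA]
Op 8: add NC@44 -> ring=[44:NC,62:NB,91:NA]
Op 9: remove NA -> ring=[44:NC,62:NB]
Op 10: remove NC -> ring=[62:NB]

Answer: NA NA NA NA NA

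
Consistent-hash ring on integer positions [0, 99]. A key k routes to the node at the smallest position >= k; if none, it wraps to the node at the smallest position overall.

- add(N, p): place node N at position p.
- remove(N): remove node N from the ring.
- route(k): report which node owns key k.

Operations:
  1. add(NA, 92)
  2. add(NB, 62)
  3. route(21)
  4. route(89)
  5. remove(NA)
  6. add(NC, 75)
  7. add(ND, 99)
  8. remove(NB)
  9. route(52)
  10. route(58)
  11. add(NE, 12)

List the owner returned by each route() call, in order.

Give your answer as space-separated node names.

Answer: NB NA NC NC

Derivation:
Op 1: add NA@92 -> ring=[92:NA]
Op 2: add NB@62 -> ring=[62:NB,92:NA]
Op 3: route key 21: smallest pos >= 21 is 62 -> NB
Op 4: route key 89: smallest pos >= 89 is 92 -> NA
Op 5: remove NA -> ring=[62:NB]
Op 6: add NC@75 -> ring=[62:NB,75:NC]
Op 7: add ND@99 -> ring=[62:NB,75:NC,99:ND]
Op 8: remove NB -> ring=[75:NC,99:ND]
Op 9: route key 52: smallest pos >= 52 is 75 -> NC
Op 10: route key 58: smallest pos >= 58 is 75 -> NC
Op 11: add NE@12 -> ring=[12:NE,75:NC,99:ND]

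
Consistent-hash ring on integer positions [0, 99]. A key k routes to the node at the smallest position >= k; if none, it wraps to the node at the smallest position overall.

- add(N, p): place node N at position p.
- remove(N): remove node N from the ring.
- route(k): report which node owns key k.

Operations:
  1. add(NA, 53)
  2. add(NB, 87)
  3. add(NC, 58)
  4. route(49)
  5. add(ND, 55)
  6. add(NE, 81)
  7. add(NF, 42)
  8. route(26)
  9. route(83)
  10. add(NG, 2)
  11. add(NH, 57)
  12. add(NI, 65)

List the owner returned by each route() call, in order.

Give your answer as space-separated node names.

Op 1: add NA@53 -> ring=[53:NA]
Op 2: add NB@87 -> ring=[53:NA,87:NB]
Op 3: add NC@58 -> ring=[53:NA,58:NC,87:NB]
Op 4: route key 49: smallest pos >= 49 is 53 -> NA
Op 5: add ND@55 -> ring=[53:NA,55:ND,58:NC,87:NB]
Op 6: add NE@81 -> ring=[53:NA,55:ND,58:NC,81:NE,87:NB]
Op 7: add NF@42 -> ring=[42:NF,53:NA,55:ND,58:NC,81:NE,87:NB]
Op 8: route key 26: smallest pos >= 26 is 42 -> NF
Op 9: route key 83: smallest pos >= 83 is 87 -> NB
Op 10: add NG@2 -> ring=[2:NG,42:NF,53:NA,55:ND,58:NC,81:NE,87:NB]
Op 11: add NH@57 -> ring=[2:NG,42:NF,53:NA,55:ND,57:NH,58:NC,81:NE,87:NB]
Op 12: add NI@65 -> ring=[2:NG,42:NF,53:NA,55:ND,57:NH,58:NC,65:NI,81:NE,87:NB]

Answer: NA NF NB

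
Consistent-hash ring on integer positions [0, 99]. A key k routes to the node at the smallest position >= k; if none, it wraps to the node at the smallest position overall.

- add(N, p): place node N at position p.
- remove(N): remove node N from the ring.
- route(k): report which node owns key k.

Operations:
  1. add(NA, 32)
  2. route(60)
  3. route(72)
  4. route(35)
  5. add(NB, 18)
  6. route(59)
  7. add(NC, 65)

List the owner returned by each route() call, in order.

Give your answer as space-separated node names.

Op 1: add NA@32 -> ring=[32:NA]
Op 2: route key 60: none >= 60, wrap to smallest pos 32 -> NA
Op 3: route key 72: none >= 72, wrap to smallest pos 32 -> NA
Op 4: route key 35: none >= 35, wrap to smallest pos 32 -> NA
Op 5: add NB@18 -> ring=[18:NB,32:NA]
Op 6: route key 59: none >= 59, wrap to smallest pos 18 -> NB
Op 7: add NC@65 -> ring=[18:NB,32:NA,65:NC]

Answer: NA NA NA NB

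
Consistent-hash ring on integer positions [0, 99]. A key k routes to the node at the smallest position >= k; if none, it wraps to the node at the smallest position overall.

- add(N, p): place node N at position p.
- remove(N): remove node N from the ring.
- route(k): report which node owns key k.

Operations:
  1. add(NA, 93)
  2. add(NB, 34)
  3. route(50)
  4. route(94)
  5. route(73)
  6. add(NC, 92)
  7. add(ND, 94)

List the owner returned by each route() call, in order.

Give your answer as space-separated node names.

Op 1: add NA@93 -> ring=[93:NA]
Op 2: add NB@34 -> ring=[34:NB,93:NA]
Op 3: route key 50: smallest pos >= 50 is 93 -> NA
Op 4: route key 94: none >= 94, wrap to smallest pos 34 -> NB
Op 5: route key 73: smallest pos >= 73 is 93 -> NA
Op 6: add NC@92 -> ring=[34:NB,92:NC,93:NA]
Op 7: add ND@94 -> ring=[34:NB,92:NC,93:NA,94:ND]

Answer: NA NB NA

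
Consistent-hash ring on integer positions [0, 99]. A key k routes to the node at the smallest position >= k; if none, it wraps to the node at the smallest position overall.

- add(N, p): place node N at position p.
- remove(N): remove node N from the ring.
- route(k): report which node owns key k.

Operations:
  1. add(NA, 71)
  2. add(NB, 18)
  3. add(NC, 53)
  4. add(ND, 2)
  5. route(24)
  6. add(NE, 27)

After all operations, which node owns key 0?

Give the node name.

Op 1: add NA@71 -> ring=[71:NA]
Op 2: add NB@18 -> ring=[18:NB,71:NA]
Op 3: add NC@53 -> ring=[18:NB,53:NC,71:NA]
Op 4: add ND@2 -> ring=[2:ND,18:NB,53:NC,71:NA]
Op 5: route key 24: smallest pos >= 24 is 53 -> NC
Op 6: add NE@27 -> ring=[2:ND,18:NB,27:NE,53:NC,71:NA]
Final route key 0: smallest pos >= 0 is 2 -> ND

Answer: ND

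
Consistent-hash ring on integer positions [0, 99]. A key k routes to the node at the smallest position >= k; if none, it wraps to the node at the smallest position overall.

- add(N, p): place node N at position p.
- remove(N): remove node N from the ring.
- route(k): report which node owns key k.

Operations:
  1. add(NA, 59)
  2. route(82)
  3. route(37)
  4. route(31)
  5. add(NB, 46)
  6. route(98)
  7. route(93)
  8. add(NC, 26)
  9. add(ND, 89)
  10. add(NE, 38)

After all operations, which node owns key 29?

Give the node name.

Answer: NE

Derivation:
Op 1: add NA@59 -> ring=[59:NA]
Op 2: route key 82: none >= 82, wrap to smallest pos 59 -> NA
Op 3: route key 37: smallest pos >= 37 is 59 -> NA
Op 4: route key 31: smallest pos >= 31 is 59 -> NA
Op 5: add NB@46 -> ring=[46:NB,59:NA]
Op 6: route key 98: none >= 98, wrap to smallest pos 46 -> NB
Op 7: route key 93: none >= 93, wrap to smallest pos 46 -> NB
Op 8: add NC@26 -> ring=[26:NC,46:NB,59:NA]
Op 9: add ND@89 -> ring=[26:NC,46:NB,59:NA,89:ND]
Op 10: add NE@38 -> ring=[26:NC,38:NE,46:NB,59:NA,89:ND]
Final route key 29: smallest pos >= 29 is 38 -> NE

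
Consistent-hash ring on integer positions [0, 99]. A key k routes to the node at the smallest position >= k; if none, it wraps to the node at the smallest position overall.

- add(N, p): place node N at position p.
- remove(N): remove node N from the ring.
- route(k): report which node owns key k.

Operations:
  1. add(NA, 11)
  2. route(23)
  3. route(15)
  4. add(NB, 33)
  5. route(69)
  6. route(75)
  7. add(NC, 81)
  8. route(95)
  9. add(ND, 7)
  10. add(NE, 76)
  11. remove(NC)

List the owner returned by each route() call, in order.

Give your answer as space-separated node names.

Answer: NA NA NA NA NA

Derivation:
Op 1: add NA@11 -> ring=[11:NA]
Op 2: route key 23: none >= 23, wrap to smallest pos 11 -> NA
Op 3: route key 15: none >= 15, wrap to smallest pos 11 -> NA
Op 4: add NB@33 -> ring=[11:NA,33:NB]
Op 5: route key 69: none >= 69, wrap to smallest pos 11 -> NA
Op 6: route key 75: none >= 75, wrap to smallest pos 11 -> NA
Op 7: add NC@81 -> ring=[11:NA,33:NB,81:NC]
Op 8: route key 95: none >= 95, wrap to smallest pos 11 -> NA
Op 9: add ND@7 -> ring=[7:ND,11:NA,33:NB,81:NC]
Op 10: add NE@76 -> ring=[7:ND,11:NA,33:NB,76:NE,81:NC]
Op 11: remove NC -> ring=[7:ND,11:NA,33:NB,76:NE]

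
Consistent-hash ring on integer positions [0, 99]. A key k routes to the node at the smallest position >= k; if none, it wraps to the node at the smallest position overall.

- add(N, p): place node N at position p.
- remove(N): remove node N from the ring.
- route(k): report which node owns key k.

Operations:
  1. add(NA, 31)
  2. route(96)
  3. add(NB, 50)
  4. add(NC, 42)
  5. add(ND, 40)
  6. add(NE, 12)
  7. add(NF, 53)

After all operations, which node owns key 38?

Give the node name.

Answer: ND

Derivation:
Op 1: add NA@31 -> ring=[31:NA]
Op 2: route key 96: none >= 96, wrap to smallest pos 31 -> NA
Op 3: add NB@50 -> ring=[31:NA,50:NB]
Op 4: add NC@42 -> ring=[31:NA,42:NC,50:NB]
Op 5: add ND@40 -> ring=[31:NA,40:ND,42:NC,50:NB]
Op 6: add NE@12 -> ring=[12:NE,31:NA,40:ND,42:NC,50:NB]
Op 7: add NF@53 -> ring=[12:NE,31:NA,40:ND,42:NC,50:NB,53:NF]
Final route key 38: smallest pos >= 38 is 40 -> ND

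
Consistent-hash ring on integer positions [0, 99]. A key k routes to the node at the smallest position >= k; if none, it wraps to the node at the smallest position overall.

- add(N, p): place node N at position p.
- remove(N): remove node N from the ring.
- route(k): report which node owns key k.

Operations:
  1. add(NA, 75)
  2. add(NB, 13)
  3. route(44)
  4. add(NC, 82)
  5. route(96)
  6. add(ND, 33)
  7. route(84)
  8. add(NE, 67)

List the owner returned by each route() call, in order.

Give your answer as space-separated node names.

Answer: NA NB NB

Derivation:
Op 1: add NA@75 -> ring=[75:NA]
Op 2: add NB@13 -> ring=[13:NB,75:NA]
Op 3: route key 44: smallest pos >= 44 is 75 -> NA
Op 4: add NC@82 -> ring=[13:NB,75:NA,82:NC]
Op 5: route key 96: none >= 96, wrap to smallest pos 13 -> NB
Op 6: add ND@33 -> ring=[13:NB,33:ND,75:NA,82:NC]
Op 7: route key 84: none >= 84, wrap to smallest pos 13 -> NB
Op 8: add NE@67 -> ring=[13:NB,33:ND,67:NE,75:NA,82:NC]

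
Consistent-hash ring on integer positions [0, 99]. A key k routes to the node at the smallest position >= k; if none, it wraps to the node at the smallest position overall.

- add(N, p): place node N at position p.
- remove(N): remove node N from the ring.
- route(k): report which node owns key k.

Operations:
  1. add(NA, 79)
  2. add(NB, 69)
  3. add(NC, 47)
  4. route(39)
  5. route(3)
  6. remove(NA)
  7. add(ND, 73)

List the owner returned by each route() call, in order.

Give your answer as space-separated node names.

Op 1: add NA@79 -> ring=[79:NA]
Op 2: add NB@69 -> ring=[69:NB,79:NA]
Op 3: add NC@47 -> ring=[47:NC,69:NB,79:NA]
Op 4: route key 39: smallest pos >= 39 is 47 -> NC
Op 5: route key 3: smallest pos >= 3 is 47 -> NC
Op 6: remove NA -> ring=[47:NC,69:NB]
Op 7: add ND@73 -> ring=[47:NC,69:NB,73:ND]

Answer: NC NC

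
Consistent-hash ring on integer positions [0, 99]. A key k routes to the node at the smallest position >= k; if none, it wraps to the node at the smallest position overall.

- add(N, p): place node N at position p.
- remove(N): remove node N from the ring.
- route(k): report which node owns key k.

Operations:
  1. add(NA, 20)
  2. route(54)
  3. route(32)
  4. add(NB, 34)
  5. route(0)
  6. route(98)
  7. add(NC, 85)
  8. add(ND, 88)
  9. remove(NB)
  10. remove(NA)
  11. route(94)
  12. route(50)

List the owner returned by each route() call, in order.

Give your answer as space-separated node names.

Answer: NA NA NA NA NC NC

Derivation:
Op 1: add NA@20 -> ring=[20:NA]
Op 2: route key 54: none >= 54, wrap to smallest pos 20 -> NA
Op 3: route key 32: none >= 32, wrap to smallest pos 20 -> NA
Op 4: add NB@34 -> ring=[20:NA,34:NB]
Op 5: route key 0: smallest pos >= 0 is 20 -> NA
Op 6: route key 98: none >= 98, wrap to smallest pos 20 -> NA
Op 7: add NC@85 -> ring=[20:NA,34:NB,85:NC]
Op 8: add ND@88 -> ring=[20:NA,34:NB,85:NC,88:ND]
Op 9: remove NB -> ring=[20:NA,85:NC,88:ND]
Op 10: remove NA -> ring=[85:NC,88:ND]
Op 11: route key 94: none >= 94, wrap to smallest pos 85 -> NC
Op 12: route key 50: smallest pos >= 50 is 85 -> NC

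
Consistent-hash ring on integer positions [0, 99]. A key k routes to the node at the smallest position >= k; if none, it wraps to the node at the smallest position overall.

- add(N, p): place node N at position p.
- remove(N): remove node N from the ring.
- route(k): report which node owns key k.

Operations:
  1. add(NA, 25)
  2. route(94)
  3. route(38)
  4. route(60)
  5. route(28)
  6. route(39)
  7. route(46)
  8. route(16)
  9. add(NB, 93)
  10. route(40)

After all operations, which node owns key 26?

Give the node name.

Answer: NB

Derivation:
Op 1: add NA@25 -> ring=[25:NA]
Op 2: route key 94: none >= 94, wrap to smallest pos 25 -> NA
Op 3: route key 38: none >= 38, wrap to smallest pos 25 -> NA
Op 4: route key 60: none >= 60, wrap to smallest pos 25 -> NA
Op 5: route key 28: none >= 28, wrap to smallest pos 25 -> NA
Op 6: route key 39: none >= 39, wrap to smallest pos 25 -> NA
Op 7: route key 46: none >= 46, wrap to smallest pos 25 -> NA
Op 8: route key 16: smallest pos >= 16 is 25 -> NA
Op 9: add NB@93 -> ring=[25:NA,93:NB]
Op 10: route key 40: smallest pos >= 40 is 93 -> NB
Final route key 26: smallest pos >= 26 is 93 -> NB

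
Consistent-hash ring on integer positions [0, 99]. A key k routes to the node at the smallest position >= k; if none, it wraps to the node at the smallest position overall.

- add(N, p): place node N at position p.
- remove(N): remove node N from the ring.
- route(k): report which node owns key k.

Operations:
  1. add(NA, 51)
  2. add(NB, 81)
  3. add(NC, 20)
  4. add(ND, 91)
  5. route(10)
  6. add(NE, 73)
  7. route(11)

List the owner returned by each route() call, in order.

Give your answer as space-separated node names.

Op 1: add NA@51 -> ring=[51:NA]
Op 2: add NB@81 -> ring=[51:NA,81:NB]
Op 3: add NC@20 -> ring=[20:NC,51:NA,81:NB]
Op 4: add ND@91 -> ring=[20:NC,51:NA,81:NB,91:ND]
Op 5: route key 10: smallest pos >= 10 is 20 -> NC
Op 6: add NE@73 -> ring=[20:NC,51:NA,73:NE,81:NB,91:ND]
Op 7: route key 11: smallest pos >= 11 is 20 -> NC

Answer: NC NC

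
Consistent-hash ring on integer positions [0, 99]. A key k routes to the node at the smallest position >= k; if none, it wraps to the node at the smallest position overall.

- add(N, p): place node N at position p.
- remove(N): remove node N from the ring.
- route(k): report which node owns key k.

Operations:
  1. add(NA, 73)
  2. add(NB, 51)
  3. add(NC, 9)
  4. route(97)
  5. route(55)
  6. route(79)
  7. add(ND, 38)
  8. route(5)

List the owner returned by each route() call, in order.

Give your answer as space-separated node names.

Op 1: add NA@73 -> ring=[73:NA]
Op 2: add NB@51 -> ring=[51:NB,73:NA]
Op 3: add NC@9 -> ring=[9:NC,51:NB,73:NA]
Op 4: route key 97: none >= 97, wrap to smallest pos 9 -> NC
Op 5: route key 55: smallest pos >= 55 is 73 -> NA
Op 6: route key 79: none >= 79, wrap to smallest pos 9 -> NC
Op 7: add ND@38 -> ring=[9:NC,38:ND,51:NB,73:NA]
Op 8: route key 5: smallest pos >= 5 is 9 -> NC

Answer: NC NA NC NC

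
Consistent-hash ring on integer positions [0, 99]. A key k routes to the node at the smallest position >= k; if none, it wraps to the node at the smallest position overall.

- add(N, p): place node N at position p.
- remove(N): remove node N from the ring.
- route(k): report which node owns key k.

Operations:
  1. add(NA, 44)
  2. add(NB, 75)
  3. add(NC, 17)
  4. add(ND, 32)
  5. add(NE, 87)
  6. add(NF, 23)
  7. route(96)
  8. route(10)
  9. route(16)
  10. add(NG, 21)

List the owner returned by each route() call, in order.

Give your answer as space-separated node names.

Op 1: add NA@44 -> ring=[44:NA]
Op 2: add NB@75 -> ring=[44:NA,75:NB]
Op 3: add NC@17 -> ring=[17:NC,44:NA,75:NB]
Op 4: add ND@32 -> ring=[17:NC,32:ND,44:NA,75:NB]
Op 5: add NE@87 -> ring=[17:NC,32:ND,44:NA,75:NB,87:NE]
Op 6: add NF@23 -> ring=[17:NC,23:NF,32:ND,44:NA,75:NB,87:NE]
Op 7: route key 96: none >= 96, wrap to smallest pos 17 -> NC
Op 8: route key 10: smallest pos >= 10 is 17 -> NC
Op 9: route key 16: smallest pos >= 16 is 17 -> NC
Op 10: add NG@21 -> ring=[17:NC,21:NG,23:NF,32:ND,44:NA,75:NB,87:NE]

Answer: NC NC NC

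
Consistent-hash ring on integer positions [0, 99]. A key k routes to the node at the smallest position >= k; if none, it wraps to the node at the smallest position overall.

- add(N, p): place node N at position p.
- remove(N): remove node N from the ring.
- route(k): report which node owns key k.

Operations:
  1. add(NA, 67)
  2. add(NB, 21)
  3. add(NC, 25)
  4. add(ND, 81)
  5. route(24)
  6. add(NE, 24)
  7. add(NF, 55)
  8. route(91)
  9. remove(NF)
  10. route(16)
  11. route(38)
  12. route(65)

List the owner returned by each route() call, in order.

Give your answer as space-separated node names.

Op 1: add NA@67 -> ring=[67:NA]
Op 2: add NB@21 -> ring=[21:NB,67:NA]
Op 3: add NC@25 -> ring=[21:NB,25:NC,67:NA]
Op 4: add ND@81 -> ring=[21:NB,25:NC,67:NA,81:ND]
Op 5: route key 24: smallest pos >= 24 is 25 -> NC
Op 6: add NE@24 -> ring=[21:NB,24:NE,25:NC,67:NA,81:ND]
Op 7: add NF@55 -> ring=[21:NB,24:NE,25:NC,55:NF,67:NA,81:ND]
Op 8: route key 91: none >= 91, wrap to smallest pos 21 -> NB
Op 9: remove NF -> ring=[21:NB,24:NE,25:NC,67:NA,81:ND]
Op 10: route key 16: smallest pos >= 16 is 21 -> NB
Op 11: route key 38: smallest pos >= 38 is 67 -> NA
Op 12: route key 65: smallest pos >= 65 is 67 -> NA

Answer: NC NB NB NA NA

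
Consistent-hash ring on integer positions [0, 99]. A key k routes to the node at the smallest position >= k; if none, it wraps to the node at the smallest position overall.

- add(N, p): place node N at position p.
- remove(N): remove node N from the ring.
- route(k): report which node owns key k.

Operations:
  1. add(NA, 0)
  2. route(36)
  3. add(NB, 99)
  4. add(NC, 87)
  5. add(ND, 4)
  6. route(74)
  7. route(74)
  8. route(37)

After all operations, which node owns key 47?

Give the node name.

Answer: NC

Derivation:
Op 1: add NA@0 -> ring=[0:NA]
Op 2: route key 36: none >= 36, wrap to smallest pos 0 -> NA
Op 3: add NB@99 -> ring=[0:NA,99:NB]
Op 4: add NC@87 -> ring=[0:NA,87:NC,99:NB]
Op 5: add ND@4 -> ring=[0:NA,4:ND,87:NC,99:NB]
Op 6: route key 74: smallest pos >= 74 is 87 -> NC
Op 7: route key 74: smallest pos >= 74 is 87 -> NC
Op 8: route key 37: smallest pos >= 37 is 87 -> NC
Final route key 47: smallest pos >= 47 is 87 -> NC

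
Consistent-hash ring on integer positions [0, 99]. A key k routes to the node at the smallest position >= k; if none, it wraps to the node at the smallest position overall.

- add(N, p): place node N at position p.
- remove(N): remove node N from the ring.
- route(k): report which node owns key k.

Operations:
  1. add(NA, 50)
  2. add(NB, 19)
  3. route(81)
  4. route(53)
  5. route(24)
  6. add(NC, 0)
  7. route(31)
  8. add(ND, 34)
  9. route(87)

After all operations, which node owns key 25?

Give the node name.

Op 1: add NA@50 -> ring=[50:NA]
Op 2: add NB@19 -> ring=[19:NB,50:NA]
Op 3: route key 81: none >= 81, wrap to smallest pos 19 -> NB
Op 4: route key 53: none >= 53, wrap to smallest pos 19 -> NB
Op 5: route key 24: smallest pos >= 24 is 50 -> NA
Op 6: add NC@0 -> ring=[0:NC,19:NB,50:NA]
Op 7: route key 31: smallest pos >= 31 is 50 -> NA
Op 8: add ND@34 -> ring=[0:NC,19:NB,34:ND,50:NA]
Op 9: route key 87: none >= 87, wrap to smallest pos 0 -> NC
Final route key 25: smallest pos >= 25 is 34 -> ND

Answer: ND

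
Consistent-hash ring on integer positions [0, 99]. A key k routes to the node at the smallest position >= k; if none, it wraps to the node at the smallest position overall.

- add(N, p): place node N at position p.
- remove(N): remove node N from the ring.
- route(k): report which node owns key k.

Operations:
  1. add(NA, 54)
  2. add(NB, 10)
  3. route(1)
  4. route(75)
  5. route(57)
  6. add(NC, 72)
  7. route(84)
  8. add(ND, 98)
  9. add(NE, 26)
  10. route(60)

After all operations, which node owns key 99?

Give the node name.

Op 1: add NA@54 -> ring=[54:NA]
Op 2: add NB@10 -> ring=[10:NB,54:NA]
Op 3: route key 1: smallest pos >= 1 is 10 -> NB
Op 4: route key 75: none >= 75, wrap to smallest pos 10 -> NB
Op 5: route key 57: none >= 57, wrap to smallest pos 10 -> NB
Op 6: add NC@72 -> ring=[10:NB,54:NA,72:NC]
Op 7: route key 84: none >= 84, wrap to smallest pos 10 -> NB
Op 8: add ND@98 -> ring=[10:NB,54:NA,72:NC,98:ND]
Op 9: add NE@26 -> ring=[10:NB,26:NE,54:NA,72:NC,98:ND]
Op 10: route key 60: smallest pos >= 60 is 72 -> NC
Final route key 99: none >= 99, wrap to smallest pos 10 -> NB

Answer: NB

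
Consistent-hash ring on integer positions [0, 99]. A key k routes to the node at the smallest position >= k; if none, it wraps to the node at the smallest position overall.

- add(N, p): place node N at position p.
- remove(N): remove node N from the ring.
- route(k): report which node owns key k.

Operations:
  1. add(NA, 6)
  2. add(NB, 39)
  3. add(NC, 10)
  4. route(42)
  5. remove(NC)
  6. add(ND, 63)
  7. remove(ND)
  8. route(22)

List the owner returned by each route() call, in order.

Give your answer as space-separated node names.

Op 1: add NA@6 -> ring=[6:NA]
Op 2: add NB@39 -> ring=[6:NA,39:NB]
Op 3: add NC@10 -> ring=[6:NA,10:NC,39:NB]
Op 4: route key 42: none >= 42, wrap to smallest pos 6 -> NA
Op 5: remove NC -> ring=[6:NA,39:NB]
Op 6: add ND@63 -> ring=[6:NA,39:NB,63:ND]
Op 7: remove ND -> ring=[6:NA,39:NB]
Op 8: route key 22: smallest pos >= 22 is 39 -> NB

Answer: NA NB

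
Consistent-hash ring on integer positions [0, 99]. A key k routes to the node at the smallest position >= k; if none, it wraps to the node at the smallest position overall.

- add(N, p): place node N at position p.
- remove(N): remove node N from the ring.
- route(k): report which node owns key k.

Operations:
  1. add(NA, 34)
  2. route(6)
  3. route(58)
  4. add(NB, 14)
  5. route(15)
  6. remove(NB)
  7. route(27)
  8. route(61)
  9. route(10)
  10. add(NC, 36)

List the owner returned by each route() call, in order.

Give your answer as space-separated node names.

Answer: NA NA NA NA NA NA

Derivation:
Op 1: add NA@34 -> ring=[34:NA]
Op 2: route key 6: smallest pos >= 6 is 34 -> NA
Op 3: route key 58: none >= 58, wrap to smallest pos 34 -> NA
Op 4: add NB@14 -> ring=[14:NB,34:NA]
Op 5: route key 15: smallest pos >= 15 is 34 -> NA
Op 6: remove NB -> ring=[34:NA]
Op 7: route key 27: smallest pos >= 27 is 34 -> NA
Op 8: route key 61: none >= 61, wrap to smallest pos 34 -> NA
Op 9: route key 10: smallest pos >= 10 is 34 -> NA
Op 10: add NC@36 -> ring=[34:NA,36:NC]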